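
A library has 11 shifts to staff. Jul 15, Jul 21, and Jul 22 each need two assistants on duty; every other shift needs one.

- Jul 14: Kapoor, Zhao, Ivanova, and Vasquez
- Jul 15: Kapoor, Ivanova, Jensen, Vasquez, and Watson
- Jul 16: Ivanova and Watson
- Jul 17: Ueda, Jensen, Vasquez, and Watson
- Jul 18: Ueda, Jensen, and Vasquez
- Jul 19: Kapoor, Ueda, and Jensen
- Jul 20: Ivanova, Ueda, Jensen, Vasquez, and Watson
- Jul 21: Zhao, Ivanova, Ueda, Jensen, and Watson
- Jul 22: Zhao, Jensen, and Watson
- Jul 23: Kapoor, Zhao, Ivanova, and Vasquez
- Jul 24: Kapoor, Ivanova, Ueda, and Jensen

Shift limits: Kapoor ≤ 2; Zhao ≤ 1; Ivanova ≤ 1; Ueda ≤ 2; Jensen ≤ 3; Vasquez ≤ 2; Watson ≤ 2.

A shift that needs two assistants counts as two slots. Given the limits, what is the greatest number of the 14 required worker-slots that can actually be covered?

Total capacity across all assistants is 2+1+1+2+3+2+2 = 13, and 14 slots are needed, so at most 13 can be filled.
An assignment achieving 13: Jul 14→Kapoor, Jul 15→Jensen+Vasquez, Jul 16→Ivanova, Jul 17→Ueda, Jul 18→Ueda, Jul 19→Kapoor, Jul 20→Watson, Jul 21→Watson, Jul 22→Zhao+Jensen, Jul 23→Vasquez, Jul 24→Jensen.
Loads: Kapoor 2/2, Zhao 1/1, Ivanova 1/1, Ueda 2/2, Jensen 3/3, Vasquez 2/2, Watson 2/2.

13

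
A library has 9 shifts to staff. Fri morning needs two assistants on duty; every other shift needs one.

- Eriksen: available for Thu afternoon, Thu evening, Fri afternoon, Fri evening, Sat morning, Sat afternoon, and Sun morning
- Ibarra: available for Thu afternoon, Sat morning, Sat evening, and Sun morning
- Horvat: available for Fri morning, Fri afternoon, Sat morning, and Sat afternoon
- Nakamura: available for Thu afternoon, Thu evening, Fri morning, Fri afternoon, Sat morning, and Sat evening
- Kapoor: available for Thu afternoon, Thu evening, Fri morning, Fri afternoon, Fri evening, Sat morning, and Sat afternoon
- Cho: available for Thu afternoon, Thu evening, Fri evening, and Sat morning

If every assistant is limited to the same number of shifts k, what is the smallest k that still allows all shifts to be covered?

With 6 assistants and 10 worker-slots to fill, someone must work at least ⌈10/6⌉ = 2 shifts, so k ≥ 2.
k = 2 works: Thu afternoon→Ibarra, Thu evening→Nakamura, Fri morning→Horvat+Nakamura, Fri afternoon→Kapoor, Fri evening→Eriksen, Sat morning→Kapoor, Sat afternoon→Horvat, Sat evening→Ibarra, Sun morning→Eriksen.
Loads: Eriksen 2, Ibarra 2, Horvat 2, Nakamura 2, Kapoor 2, Cho 0 — all ≤ 2.

2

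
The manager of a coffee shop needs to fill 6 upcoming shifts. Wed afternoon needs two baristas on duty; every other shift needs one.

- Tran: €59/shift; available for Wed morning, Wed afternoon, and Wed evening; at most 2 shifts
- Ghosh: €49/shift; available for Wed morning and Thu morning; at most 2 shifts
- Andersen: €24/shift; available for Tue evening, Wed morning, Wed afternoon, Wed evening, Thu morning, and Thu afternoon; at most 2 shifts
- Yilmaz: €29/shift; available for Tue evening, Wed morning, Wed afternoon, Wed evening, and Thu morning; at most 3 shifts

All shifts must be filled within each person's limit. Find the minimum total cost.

€233

Thu afternoon can only be covered by Andersen, so that assignment is forced.
Picking the cheapest available barista for each shift independently would cost €173, but that ignores the shift limits.
An optimal schedule: Tue evening→Yilmaz, Wed morning→Ghosh, Wed afternoon→Andersen+Yilmaz, Wed evening→Yilmaz, Thu morning→Ghosh, Thu afternoon→Andersen.
Total: 29 + 49 + 24 + 29 + 29 + 49 + 24 = €233.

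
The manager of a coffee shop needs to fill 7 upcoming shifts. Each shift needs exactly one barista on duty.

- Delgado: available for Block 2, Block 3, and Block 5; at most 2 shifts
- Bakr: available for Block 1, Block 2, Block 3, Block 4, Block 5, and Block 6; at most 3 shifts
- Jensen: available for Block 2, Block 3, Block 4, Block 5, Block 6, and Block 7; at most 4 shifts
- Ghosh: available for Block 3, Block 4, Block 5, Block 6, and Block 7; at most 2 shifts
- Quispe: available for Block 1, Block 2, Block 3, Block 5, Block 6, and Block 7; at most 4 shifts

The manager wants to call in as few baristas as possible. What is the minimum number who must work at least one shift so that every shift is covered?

2

7 slots to fill and no one can take more than 4, so at least ⌈7/4⌉ = 2 baristas are needed.
Bakr and Jensen alone can cover everything: Block 1→Bakr, Block 2→Bakr, Block 3→Bakr, Block 4→Jensen, Block 5→Jensen, Block 6→Jensen, Block 7→Jensen.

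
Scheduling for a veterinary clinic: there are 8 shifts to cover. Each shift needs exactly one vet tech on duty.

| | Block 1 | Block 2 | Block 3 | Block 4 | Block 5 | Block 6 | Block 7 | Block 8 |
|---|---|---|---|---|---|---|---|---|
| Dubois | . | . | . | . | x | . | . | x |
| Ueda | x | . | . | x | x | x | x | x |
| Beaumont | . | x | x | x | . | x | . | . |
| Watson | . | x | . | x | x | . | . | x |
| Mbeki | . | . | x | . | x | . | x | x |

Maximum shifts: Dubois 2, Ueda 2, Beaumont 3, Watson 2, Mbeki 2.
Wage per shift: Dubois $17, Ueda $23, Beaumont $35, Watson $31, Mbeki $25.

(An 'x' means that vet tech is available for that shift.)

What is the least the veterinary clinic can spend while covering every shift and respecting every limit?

$192

Block 1 can only be covered by Ueda, so that assignment is forced.
Picking the cheapest available vet tech for each shift independently would cost $182, but that ignores the shift limits.
An optimal schedule: Block 1→Ueda, Block 2→Watson, Block 3→Mbeki, Block 4→Watson, Block 5→Dubois, Block 6→Ueda, Block 7→Mbeki, Block 8→Dubois.
Total: 23 + 31 + 25 + 31 + 17 + 23 + 25 + 17 = $192.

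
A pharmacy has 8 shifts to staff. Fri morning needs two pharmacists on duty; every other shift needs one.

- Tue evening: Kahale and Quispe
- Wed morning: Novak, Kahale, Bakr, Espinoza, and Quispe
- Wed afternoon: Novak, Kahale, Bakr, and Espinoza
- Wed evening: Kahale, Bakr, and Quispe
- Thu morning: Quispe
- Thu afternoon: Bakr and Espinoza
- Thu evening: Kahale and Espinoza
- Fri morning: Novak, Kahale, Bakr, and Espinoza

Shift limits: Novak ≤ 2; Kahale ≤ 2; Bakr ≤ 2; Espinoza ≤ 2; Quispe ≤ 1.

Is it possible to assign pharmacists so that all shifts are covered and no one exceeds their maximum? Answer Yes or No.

Yes

Thu morning can only be covered by Quispe, so that assignment is forced.
One valid schedule: Tue evening→Kahale, Wed morning→Espinoza, Wed afternoon→Novak, Wed evening→Bakr, Thu morning→Quispe, Thu afternoon→Bakr, Thu evening→Kahale, Fri morning→Novak+Espinoza.
Loads: Novak 2/2, Kahale 2/2, Bakr 2/2, Espinoza 2/2, Quispe 1/1 — all within limits.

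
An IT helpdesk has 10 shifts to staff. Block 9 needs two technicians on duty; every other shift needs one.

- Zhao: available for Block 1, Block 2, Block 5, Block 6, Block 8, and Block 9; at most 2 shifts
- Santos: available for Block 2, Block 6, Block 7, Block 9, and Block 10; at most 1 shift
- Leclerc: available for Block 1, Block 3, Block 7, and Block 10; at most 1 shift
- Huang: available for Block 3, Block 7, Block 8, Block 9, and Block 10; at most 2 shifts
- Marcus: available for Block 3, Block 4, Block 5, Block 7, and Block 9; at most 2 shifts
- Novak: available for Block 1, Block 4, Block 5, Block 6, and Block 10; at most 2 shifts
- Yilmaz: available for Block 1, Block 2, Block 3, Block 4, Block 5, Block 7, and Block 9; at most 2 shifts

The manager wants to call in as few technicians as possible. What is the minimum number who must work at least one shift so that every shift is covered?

11 slots to fill and no one can take more than 2, so at least ⌈11/2⌉ = 6 technicians are needed.
Zhao, Santos, Huang, Marcus, Novak, and Yilmaz alone can cover everything: Block 1→Zhao, Block 2→Santos, Block 3→Huang, Block 4→Marcus, Block 5→Novak, Block 6→Novak, Block 7→Yilmaz, Block 8→Zhao, Block 9→Marcus+Yilmaz, Block 10→Huang.

6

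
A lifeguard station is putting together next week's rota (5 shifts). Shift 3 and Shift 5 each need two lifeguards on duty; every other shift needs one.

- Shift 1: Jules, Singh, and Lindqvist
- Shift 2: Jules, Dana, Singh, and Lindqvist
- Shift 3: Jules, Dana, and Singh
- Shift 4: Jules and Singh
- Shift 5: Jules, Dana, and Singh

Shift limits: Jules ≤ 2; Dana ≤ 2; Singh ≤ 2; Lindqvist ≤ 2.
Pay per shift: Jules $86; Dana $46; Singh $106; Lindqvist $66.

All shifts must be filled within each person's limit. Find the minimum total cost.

Picking the cheapest available lifeguard for each shift independently would cost $462, but that ignores the shift limits.
An optimal schedule: Shift 1→Lindqvist, Shift 2→Lindqvist, Shift 3→Dana+Jules, Shift 4→Jules, Shift 5→Dana+Singh.
Total: 66 + 66 + 46 + 86 + 86 + 46 + 106 = $502.

$502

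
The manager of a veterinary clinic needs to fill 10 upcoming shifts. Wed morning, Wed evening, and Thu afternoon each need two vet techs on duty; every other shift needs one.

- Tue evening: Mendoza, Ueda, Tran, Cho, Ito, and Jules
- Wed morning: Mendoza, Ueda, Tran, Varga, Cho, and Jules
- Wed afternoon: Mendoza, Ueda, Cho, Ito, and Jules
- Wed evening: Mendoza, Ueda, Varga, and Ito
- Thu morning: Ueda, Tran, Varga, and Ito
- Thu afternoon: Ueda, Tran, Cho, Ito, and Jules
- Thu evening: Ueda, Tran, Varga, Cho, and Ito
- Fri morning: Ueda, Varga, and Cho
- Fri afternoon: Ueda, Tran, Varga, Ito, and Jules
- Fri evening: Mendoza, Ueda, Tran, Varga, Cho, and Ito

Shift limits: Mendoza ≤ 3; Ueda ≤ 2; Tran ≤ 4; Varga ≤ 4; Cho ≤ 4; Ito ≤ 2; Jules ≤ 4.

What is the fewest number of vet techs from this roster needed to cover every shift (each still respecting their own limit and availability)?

4

13 slots to fill and no one can take more than 4, so at least ⌈13/4⌉ = 4 vet techs are needed.
Mendoza, Ueda, Tran, and Varga alone can cover everything: Tue evening→Mendoza, Wed morning→Tran+Varga, Wed afternoon→Mendoza, Wed evening→Mendoza+Varga, Thu morning→Tran, Thu afternoon→Ueda+Tran, Thu evening→Tran, Fri morning→Ueda, Fri afternoon→Varga, Fri evening→Varga.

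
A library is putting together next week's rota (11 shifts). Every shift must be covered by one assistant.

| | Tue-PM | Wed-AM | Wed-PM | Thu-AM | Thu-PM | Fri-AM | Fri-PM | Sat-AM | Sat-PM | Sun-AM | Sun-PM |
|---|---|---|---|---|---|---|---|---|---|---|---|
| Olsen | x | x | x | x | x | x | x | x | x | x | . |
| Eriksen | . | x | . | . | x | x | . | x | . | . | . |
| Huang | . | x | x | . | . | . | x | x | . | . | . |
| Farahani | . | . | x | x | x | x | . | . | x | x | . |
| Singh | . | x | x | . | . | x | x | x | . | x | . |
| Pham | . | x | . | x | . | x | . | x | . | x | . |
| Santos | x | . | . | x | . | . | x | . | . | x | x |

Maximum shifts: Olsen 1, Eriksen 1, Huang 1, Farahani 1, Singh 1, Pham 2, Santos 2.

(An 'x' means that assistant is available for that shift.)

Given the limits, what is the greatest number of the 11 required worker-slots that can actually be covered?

9

Total capacity across all assistants is 1+1+1+1+1+2+2 = 9, and 11 slots are needed, so at most 9 can be filled.
An assignment achieving 9: Tue-PM→Olsen, Wed-AM→Pham, Wed-PM→Huang, Thu-AM→Pham, Thu-PM→Eriksen, Fri-PM→Singh, Sat-PM→Farahani, Sun-AM→Santos, Sun-PM→Santos.
Loads: Olsen 1/1, Eriksen 1/1, Huang 1/1, Farahani 1/1, Singh 1/1, Pham 2/2, Santos 2/2.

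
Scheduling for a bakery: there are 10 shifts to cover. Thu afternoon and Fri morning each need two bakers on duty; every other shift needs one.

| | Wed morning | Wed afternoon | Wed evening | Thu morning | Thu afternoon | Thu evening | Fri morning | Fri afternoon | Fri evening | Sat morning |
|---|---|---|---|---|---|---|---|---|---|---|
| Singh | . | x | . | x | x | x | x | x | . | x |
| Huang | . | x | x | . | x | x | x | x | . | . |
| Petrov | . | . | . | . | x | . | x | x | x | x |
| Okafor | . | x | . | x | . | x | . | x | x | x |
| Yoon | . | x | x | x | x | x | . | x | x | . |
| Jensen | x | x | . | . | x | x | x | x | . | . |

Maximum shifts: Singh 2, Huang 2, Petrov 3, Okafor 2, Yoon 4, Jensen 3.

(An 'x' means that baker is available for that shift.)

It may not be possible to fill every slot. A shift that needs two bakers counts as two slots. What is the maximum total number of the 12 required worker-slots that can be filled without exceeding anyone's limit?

Total capacity across all bakers is 2+2+3+2+4+3 = 16, and 12 slots are needed, so at most 12 can be filled.
An assignment achieving 12: Wed morning→Jensen, Wed afternoon→Okafor, Wed evening→Huang, Thu morning→Singh, Thu afternoon→Petrov+Yoon, Thu evening→Okafor, Fri morning→Huang+Petrov, Fri afternoon→Yoon, Fri evening→Petrov, Sat morning→Singh.
Loads: Singh 2/2, Huang 2/2, Petrov 3/3, Okafor 2/2, Yoon 2/4, Jensen 1/3.

12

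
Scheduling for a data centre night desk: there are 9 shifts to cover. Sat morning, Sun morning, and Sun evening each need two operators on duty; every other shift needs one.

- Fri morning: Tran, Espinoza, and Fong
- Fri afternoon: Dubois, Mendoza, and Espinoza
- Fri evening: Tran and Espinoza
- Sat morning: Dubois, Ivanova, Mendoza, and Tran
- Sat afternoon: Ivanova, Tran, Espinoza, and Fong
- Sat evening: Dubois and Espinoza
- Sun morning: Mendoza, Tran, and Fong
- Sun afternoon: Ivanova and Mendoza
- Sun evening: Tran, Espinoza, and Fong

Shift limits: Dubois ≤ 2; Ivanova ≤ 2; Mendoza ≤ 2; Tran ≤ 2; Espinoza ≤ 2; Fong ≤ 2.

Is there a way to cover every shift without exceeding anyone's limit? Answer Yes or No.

One valid schedule: Fri morning→Tran, Fri afternoon→Dubois, Fri evening→Tran, Sat morning→Ivanova+Mendoza, Sat afternoon→Espinoza, Sat evening→Dubois, Sun morning→Mendoza+Fong, Sun afternoon→Ivanova, Sun evening→Espinoza+Fong.
Loads: Dubois 2/2, Ivanova 2/2, Mendoza 2/2, Tran 2/2, Espinoza 2/2, Fong 2/2 — all within limits.

Yes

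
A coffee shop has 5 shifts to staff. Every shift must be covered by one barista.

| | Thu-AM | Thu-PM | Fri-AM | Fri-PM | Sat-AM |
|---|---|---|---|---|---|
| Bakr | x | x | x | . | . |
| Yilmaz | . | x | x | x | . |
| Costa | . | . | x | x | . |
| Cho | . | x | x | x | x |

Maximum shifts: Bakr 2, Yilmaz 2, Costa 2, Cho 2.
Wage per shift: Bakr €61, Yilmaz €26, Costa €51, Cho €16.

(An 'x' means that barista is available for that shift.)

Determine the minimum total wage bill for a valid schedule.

€145

Thu-AM can only be covered by Bakr, so that assignment is forced.
Sat-AM can only be covered by Cho, so that assignment is forced.
Picking the cheapest available barista for each shift independently would cost €125, but that ignores the shift limits.
An optimal schedule: Thu-AM→Bakr, Thu-PM→Cho, Fri-AM→Yilmaz, Fri-PM→Yilmaz, Sat-AM→Cho.
Total: 61 + 16 + 26 + 26 + 16 = €145.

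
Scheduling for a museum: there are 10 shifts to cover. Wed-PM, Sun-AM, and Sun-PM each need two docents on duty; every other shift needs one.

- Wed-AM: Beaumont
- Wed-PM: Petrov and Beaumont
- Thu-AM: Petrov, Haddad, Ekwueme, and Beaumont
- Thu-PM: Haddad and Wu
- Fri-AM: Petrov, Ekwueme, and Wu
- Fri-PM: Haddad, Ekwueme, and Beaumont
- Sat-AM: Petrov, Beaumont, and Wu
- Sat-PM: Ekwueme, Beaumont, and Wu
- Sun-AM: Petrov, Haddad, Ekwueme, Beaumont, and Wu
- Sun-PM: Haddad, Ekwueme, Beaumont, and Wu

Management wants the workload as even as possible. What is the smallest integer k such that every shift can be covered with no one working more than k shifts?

With 5 docents and 13 worker-slots to fill, someone must work at least ⌈13/5⌉ = 3 shifts, so k ≥ 3.
k = 3 works: Wed-AM→Beaumont, Wed-PM→Petrov+Beaumont, Thu-AM→Haddad, Thu-PM→Haddad, Fri-AM→Petrov, Fri-PM→Haddad, Sat-AM→Petrov, Sat-PM→Ekwueme, Sun-AM→Ekwueme+Wu, Sun-PM→Ekwueme+Beaumont.
Loads: Petrov 3, Haddad 3, Ekwueme 3, Beaumont 3, Wu 1 — all ≤ 3.

3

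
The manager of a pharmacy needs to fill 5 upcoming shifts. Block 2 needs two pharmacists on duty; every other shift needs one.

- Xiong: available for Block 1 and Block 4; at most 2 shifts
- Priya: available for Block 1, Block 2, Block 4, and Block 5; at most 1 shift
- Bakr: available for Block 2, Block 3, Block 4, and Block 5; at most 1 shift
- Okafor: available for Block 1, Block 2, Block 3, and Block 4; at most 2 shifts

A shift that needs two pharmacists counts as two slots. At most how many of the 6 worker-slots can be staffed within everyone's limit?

6

Total capacity across all pharmacists is 2+1+1+2 = 6, and 6 slots are needed, so at most 6 can be filled.
An assignment achieving 6: Block 1→Xiong, Block 2→Bakr+Okafor, Block 3→Okafor, Block 4→Xiong, Block 5→Priya.
Loads: Xiong 2/2, Priya 1/1, Bakr 1/1, Okafor 2/2.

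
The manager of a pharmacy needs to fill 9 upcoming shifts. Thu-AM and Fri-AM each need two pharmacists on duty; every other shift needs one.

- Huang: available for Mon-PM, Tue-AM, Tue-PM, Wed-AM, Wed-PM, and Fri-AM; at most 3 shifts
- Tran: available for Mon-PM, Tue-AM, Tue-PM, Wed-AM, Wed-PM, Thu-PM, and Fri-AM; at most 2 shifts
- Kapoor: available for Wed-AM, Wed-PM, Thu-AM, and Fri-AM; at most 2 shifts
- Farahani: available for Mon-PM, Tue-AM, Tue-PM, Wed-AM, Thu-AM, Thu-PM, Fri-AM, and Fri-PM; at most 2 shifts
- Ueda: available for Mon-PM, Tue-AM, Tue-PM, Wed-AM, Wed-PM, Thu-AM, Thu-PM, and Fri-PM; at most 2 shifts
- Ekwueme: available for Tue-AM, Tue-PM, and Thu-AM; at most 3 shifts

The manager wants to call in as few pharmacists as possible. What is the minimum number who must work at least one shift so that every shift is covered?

5

11 slots to fill and no one can take more than 3, so at least ⌈11/3⌉ = 4 pharmacists are needed.
Any 4 pharmacists together have capacity at most 3+3+2+2 = 10 < 11 slots, so 4 can never suffice.
Huang, Tran, Kapoor, Farahani, and Ueda alone can cover everything: Mon-PM→Huang, Tue-AM→Huang, Tue-PM→Huang, Wed-AM→Ueda, Wed-PM→Ueda, Thu-AM→Kapoor+Farahani, Thu-PM→Tran, Fri-AM→Tran+Kapoor, Fri-PM→Farahani.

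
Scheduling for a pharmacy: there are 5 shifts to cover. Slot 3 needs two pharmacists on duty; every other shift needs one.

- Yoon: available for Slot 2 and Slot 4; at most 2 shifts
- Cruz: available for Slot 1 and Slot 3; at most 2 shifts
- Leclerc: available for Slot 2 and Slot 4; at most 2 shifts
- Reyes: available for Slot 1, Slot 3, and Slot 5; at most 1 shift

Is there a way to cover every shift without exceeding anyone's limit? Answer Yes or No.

No

Total capacity is 7 and 6 slots are needed, so capacity alone doesn't rule it out.
Shifts {Slot 3, Slot 5} need 3 worker-slots in total, but the pharmacists available for any of those shifts (Cruz and Reyes) can supply at most 2 among them. So no valid schedule exists.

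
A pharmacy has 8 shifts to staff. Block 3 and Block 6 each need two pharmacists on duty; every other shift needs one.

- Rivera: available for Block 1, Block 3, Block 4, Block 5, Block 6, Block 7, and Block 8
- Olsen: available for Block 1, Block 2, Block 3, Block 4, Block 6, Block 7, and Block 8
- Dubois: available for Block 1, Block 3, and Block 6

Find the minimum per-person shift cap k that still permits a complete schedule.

4

With 3 pharmacists and 10 worker-slots to fill, someone must work at least ⌈10/3⌉ = 4 shifts, so k ≥ 4.
k = 4 works: Block 1→Olsen, Block 2→Olsen, Block 3→Olsen+Dubois, Block 4→Rivera, Block 5→Rivera, Block 6→Olsen+Dubois, Block 7→Rivera, Block 8→Rivera.
Loads: Rivera 4, Olsen 4, Dubois 2 — all ≤ 4.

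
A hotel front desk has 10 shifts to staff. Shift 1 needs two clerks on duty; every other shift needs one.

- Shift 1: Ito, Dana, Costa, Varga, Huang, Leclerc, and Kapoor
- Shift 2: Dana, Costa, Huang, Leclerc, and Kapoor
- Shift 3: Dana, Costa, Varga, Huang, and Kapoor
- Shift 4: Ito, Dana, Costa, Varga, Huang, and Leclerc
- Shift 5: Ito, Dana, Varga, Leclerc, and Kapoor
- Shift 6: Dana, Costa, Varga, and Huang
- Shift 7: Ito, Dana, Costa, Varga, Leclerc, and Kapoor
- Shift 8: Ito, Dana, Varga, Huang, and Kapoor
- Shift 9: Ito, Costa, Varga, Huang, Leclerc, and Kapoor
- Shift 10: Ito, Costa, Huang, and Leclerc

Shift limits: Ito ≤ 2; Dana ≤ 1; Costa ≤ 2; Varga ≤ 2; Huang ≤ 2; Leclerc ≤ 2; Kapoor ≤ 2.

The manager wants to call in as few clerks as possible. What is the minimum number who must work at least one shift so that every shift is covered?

11 slots to fill and no one can take more than 2, so at least ⌈11/2⌉ = 6 clerks are needed.
Ito, Dana, Costa, Varga, Huang, and Leclerc alone can cover everything: Shift 1→Huang+Leclerc, Shift 2→Dana, Shift 3→Costa, Shift 4→Leclerc, Shift 5→Ito, Shift 6→Costa, Shift 7→Varga, Shift 8→Ito, Shift 9→Varga, Shift 10→Huang.

6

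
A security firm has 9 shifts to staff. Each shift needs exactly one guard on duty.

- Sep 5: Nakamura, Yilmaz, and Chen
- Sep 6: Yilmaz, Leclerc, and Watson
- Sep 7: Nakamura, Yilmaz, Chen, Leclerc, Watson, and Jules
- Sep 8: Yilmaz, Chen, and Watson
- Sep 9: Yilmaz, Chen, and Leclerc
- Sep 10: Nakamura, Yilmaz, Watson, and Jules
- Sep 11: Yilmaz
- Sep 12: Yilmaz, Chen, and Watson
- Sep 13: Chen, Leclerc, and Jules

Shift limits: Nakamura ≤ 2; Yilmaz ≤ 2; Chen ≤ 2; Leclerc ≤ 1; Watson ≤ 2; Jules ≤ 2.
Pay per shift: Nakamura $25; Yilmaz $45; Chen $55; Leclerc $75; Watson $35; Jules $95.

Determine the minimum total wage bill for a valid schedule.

Sep 11 can only be covered by Yilmaz, so that assignment is forced.
Picking the cheapest available guard for each shift independently would cost $325, but that ignores the shift limits.
An optimal schedule: Sep 5→Nakamura, Sep 6→Yilmaz, Sep 7→Watson, Sep 8→Chen, Sep 9→Chen, Sep 10→Nakamura, Sep 11→Yilmaz, Sep 12→Watson, Sep 13→Leclerc.
Total: 25 + 45 + 35 + 55 + 55 + 25 + 45 + 35 + 75 = $395.

$395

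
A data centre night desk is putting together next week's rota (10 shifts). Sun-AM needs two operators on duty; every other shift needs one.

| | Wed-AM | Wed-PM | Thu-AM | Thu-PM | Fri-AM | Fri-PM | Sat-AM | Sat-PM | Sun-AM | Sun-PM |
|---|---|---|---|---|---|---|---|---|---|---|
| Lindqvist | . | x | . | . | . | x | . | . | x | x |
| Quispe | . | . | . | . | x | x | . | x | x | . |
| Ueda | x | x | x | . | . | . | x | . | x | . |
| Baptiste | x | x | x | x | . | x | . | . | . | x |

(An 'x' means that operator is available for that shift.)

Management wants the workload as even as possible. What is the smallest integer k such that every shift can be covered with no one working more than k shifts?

With 4 operators and 11 worker-slots to fill, someone must work at least ⌈11/4⌉ = 3 shifts, so k ≥ 3.
k = 3 works: Wed-AM→Ueda, Wed-PM→Lindqvist, Thu-AM→Ueda, Thu-PM→Baptiste, Fri-AM→Quispe, Fri-PM→Baptiste, Sat-AM→Ueda, Sat-PM→Quispe, Sun-AM→Lindqvist+Quispe, Sun-PM→Lindqvist.
Loads: Lindqvist 3, Quispe 3, Ueda 3, Baptiste 2 — all ≤ 3.

3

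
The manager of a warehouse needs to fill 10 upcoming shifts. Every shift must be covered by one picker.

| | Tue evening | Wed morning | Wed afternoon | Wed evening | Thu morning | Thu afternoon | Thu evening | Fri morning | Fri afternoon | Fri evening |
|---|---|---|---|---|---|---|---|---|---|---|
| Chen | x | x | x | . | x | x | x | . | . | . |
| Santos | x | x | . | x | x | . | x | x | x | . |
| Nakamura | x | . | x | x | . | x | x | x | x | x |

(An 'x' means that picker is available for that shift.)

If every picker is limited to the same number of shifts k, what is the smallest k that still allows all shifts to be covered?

4

With 3 pickers and 10 worker-slots to fill, someone must work at least ⌈10/3⌉ = 4 shifts, so k ≥ 4.
k = 4 works: Tue evening→Santos, Wed morning→Chen, Wed afternoon→Chen, Wed evening→Santos, Thu morning→Chen, Thu afternoon→Chen, Thu evening→Nakamura, Fri morning→Santos, Fri afternoon→Santos, Fri evening→Nakamura.
Loads: Chen 4, Santos 4, Nakamura 2 — all ≤ 4.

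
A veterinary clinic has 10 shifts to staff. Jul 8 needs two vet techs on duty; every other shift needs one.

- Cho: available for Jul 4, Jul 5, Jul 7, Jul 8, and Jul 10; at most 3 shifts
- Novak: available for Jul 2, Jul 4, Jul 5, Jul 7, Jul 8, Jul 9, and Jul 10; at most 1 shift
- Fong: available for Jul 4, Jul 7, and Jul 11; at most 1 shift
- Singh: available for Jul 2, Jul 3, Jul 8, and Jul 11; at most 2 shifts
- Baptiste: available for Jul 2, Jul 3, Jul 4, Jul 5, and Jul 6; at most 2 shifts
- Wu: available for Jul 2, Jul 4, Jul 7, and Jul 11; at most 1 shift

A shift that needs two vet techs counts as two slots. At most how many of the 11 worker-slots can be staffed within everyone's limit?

10

Total capacity across all vet techs is 3+1+1+2+2+1 = 10, and 11 slots are needed, so at most 10 can be filled.
An assignment achieving 10: Jul 2→Baptiste, Jul 3→Singh, Jul 5→Cho, Jul 6→Baptiste, Jul 7→Wu, Jul 8→Cho+Singh, Jul 9→Novak, Jul 10→Cho, Jul 11→Fong.
Loads: Cho 3/3, Novak 1/1, Fong 1/1, Singh 2/2, Baptiste 2/2, Wu 1/1.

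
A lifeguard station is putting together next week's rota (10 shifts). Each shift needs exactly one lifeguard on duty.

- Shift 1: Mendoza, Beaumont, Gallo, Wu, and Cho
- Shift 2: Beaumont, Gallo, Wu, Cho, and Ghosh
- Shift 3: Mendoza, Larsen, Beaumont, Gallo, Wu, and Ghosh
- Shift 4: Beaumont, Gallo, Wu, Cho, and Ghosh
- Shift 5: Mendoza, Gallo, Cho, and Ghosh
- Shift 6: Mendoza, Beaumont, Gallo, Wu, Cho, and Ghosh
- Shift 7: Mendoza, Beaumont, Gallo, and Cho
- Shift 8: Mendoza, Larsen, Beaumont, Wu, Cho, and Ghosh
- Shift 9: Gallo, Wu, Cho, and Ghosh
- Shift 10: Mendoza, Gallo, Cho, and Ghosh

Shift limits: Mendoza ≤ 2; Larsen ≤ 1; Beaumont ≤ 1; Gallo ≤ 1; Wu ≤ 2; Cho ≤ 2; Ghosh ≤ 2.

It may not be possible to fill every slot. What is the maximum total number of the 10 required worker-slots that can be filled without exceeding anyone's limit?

10

Total capacity across all lifeguards is 2+1+1+1+2+2+2 = 11, and 10 slots are needed, so at most 10 can be filled.
An assignment achieving 10: Shift 1→Beaumont, Shift 2→Wu, Shift 3→Larsen, Shift 4→Wu, Shift 5→Mendoza, Shift 6→Cho, Shift 7→Mendoza, Shift 8→Ghosh, Shift 9→Gallo, Shift 10→Cho.
Loads: Mendoza 2/2, Larsen 1/1, Beaumont 1/1, Gallo 1/1, Wu 2/2, Cho 2/2, Ghosh 1/2.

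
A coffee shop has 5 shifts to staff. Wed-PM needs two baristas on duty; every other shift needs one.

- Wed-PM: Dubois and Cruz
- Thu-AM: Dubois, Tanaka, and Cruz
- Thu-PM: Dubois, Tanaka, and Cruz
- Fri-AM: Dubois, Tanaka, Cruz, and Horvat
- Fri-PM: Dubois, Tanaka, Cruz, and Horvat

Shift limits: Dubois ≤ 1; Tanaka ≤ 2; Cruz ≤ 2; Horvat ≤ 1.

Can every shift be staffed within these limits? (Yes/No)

Wed-PM can only be covered by Dubois and Cruz, so that assignment is forced.
One valid schedule: Wed-PM→Dubois+Cruz, Thu-AM→Tanaka, Thu-PM→Tanaka, Fri-AM→Cruz, Fri-PM→Horvat.
Loads: Dubois 1/1, Tanaka 2/2, Cruz 2/2, Horvat 1/1 — all within limits.

Yes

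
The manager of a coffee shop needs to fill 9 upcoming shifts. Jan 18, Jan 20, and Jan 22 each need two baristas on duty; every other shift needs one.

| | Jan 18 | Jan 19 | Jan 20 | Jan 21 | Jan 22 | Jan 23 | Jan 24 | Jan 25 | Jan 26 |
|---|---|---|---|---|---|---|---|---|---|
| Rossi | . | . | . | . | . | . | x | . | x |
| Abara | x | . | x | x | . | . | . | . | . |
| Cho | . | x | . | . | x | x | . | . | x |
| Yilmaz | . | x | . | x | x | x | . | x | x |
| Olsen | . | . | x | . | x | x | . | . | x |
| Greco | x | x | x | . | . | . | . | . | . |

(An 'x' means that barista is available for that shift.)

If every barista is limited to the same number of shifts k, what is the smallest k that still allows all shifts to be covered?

2

With 6 baristas and 12 worker-slots to fill, someone must work at least ⌈12/6⌉ = 2 shifts, so k ≥ 2.
k = 2 works: Jan 18→Abara+Greco, Jan 19→Cho, Jan 20→Olsen+Greco, Jan 21→Abara, Jan 22→Cho+Yilmaz, Jan 23→Olsen, Jan 24→Rossi, Jan 25→Yilmaz, Jan 26→Rossi.
Loads: Rossi 2, Abara 2, Cho 2, Yilmaz 2, Olsen 2, Greco 2 — all ≤ 2.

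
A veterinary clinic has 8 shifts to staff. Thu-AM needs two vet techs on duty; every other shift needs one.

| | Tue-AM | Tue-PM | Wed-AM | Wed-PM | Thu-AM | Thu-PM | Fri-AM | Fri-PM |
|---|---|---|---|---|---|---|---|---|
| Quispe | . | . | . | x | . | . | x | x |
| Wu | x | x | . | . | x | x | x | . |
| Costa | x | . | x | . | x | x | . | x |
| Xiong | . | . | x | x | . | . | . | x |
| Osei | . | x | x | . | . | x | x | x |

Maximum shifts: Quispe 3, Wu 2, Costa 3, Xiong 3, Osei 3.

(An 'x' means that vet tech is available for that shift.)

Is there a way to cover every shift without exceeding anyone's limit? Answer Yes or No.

Yes

Thu-AM can only be covered by Wu and Costa, so that assignment is forced.
One valid schedule: Tue-AM→Wu, Tue-PM→Osei, Wed-AM→Costa, Wed-PM→Quispe, Thu-AM→Wu+Costa, Thu-PM→Costa, Fri-AM→Quispe, Fri-PM→Quispe.
Loads: Quispe 3/3, Wu 2/2, Costa 3/3, Xiong 0/3, Osei 1/3 — all within limits.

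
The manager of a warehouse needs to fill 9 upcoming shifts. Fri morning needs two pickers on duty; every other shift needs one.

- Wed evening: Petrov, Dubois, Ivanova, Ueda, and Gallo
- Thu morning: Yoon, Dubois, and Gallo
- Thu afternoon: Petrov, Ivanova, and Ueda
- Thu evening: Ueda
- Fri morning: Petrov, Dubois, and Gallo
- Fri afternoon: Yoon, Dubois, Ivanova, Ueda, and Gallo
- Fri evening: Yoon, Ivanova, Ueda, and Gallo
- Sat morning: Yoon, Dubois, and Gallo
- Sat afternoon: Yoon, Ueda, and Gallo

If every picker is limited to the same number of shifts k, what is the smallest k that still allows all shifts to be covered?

2

With 6 pickers and 10 worker-slots to fill, someone must work at least ⌈10/6⌉ = 2 shifts, so k ≥ 2.
k = 2 works: Wed evening→Dubois, Thu morning→Yoon, Thu afternoon→Petrov, Thu evening→Ueda, Fri morning→Petrov+Dubois, Fri afternoon→Ivanova, Fri evening→Ivanova, Sat morning→Yoon, Sat afternoon→Ueda.
Loads: Petrov 2, Yoon 2, Dubois 2, Ivanova 2, Ueda 2, Gallo 0 — all ≤ 2.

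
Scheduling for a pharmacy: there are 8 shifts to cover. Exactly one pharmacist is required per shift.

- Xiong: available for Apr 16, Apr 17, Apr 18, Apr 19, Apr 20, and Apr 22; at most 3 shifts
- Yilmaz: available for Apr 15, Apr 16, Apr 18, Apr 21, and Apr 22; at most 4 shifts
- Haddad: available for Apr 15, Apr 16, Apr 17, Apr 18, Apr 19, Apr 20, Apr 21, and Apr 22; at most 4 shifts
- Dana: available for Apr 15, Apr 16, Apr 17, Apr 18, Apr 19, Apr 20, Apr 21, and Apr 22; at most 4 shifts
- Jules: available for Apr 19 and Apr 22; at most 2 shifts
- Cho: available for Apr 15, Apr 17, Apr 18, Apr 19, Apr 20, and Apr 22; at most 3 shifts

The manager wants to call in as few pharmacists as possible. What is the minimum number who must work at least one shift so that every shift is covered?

8 slots to fill and no one can take more than 4, so at least ⌈8/4⌉ = 2 pharmacists are needed.
Yilmaz and Haddad alone can cover everything: Apr 15→Yilmaz, Apr 16→Yilmaz, Apr 17→Haddad, Apr 18→Yilmaz, Apr 19→Haddad, Apr 20→Haddad, Apr 21→Yilmaz, Apr 22→Haddad.

2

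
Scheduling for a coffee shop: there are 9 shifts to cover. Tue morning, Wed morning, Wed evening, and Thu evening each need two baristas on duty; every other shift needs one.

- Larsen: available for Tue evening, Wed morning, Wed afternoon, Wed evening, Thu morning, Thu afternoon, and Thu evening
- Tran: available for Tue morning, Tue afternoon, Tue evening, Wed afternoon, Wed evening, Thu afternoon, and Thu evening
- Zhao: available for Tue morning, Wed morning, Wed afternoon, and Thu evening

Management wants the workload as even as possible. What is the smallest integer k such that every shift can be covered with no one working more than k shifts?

5

With 3 baristas and 13 worker-slots to fill, someone must work at least ⌈13/3⌉ = 5 shifts, so k ≥ 5.
k = 5 works: Tue morning→Tran+Zhao, Tue afternoon→Tran, Tue evening→Larsen, Wed morning→Larsen+Zhao, Wed afternoon→Tran, Wed evening→Larsen+Tran, Thu morning→Larsen, Thu afternoon→Larsen, Thu evening→Tran+Zhao.
Loads: Larsen 5, Tran 5, Zhao 3 — all ≤ 5.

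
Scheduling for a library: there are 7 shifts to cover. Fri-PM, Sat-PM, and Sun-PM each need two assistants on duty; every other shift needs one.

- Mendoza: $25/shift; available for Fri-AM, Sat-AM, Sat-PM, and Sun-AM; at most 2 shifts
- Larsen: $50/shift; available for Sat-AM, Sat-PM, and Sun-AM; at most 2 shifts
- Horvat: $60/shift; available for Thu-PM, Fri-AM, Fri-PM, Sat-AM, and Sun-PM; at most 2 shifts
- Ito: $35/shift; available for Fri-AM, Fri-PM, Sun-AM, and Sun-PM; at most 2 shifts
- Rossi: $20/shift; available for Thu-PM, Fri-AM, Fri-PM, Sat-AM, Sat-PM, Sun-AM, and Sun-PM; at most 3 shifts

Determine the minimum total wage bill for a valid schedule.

Picking the cheapest available assistant for each shift independently would cost $235, but that ignores the shift limits.
An optimal schedule: Thu-PM→Rossi, Fri-AM→Mendoza, Fri-PM→Rossi+Ito, Sat-AM→Larsen, Sat-PM→Rossi+Mendoza, Sun-AM→Larsen, Sun-PM→Ito+Horvat.
Total: 20 + 25 + 20 + 35 + 50 + 20 + 25 + 50 + 35 + 60 = $340.

$340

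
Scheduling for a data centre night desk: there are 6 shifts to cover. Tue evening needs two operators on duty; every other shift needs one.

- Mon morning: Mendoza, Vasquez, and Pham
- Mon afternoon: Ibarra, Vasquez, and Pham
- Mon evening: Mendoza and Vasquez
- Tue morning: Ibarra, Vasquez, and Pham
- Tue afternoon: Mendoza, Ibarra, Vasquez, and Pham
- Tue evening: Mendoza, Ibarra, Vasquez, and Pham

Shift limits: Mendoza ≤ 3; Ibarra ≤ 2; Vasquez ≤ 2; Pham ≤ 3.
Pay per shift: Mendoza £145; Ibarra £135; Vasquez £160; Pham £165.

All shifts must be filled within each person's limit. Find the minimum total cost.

£1025

Picking the cheapest available operator for each shift independently would cost £975, but that ignores the shift limits.
An optimal schedule: Mon morning→Mendoza, Mon afternoon→Ibarra, Mon evening→Mendoza, Tue morning→Ibarra, Tue afternoon→Vasquez, Tue evening→Mendoza+Vasquez.
Total: 145 + 135 + 145 + 135 + 160 + 145 + 160 = £1025.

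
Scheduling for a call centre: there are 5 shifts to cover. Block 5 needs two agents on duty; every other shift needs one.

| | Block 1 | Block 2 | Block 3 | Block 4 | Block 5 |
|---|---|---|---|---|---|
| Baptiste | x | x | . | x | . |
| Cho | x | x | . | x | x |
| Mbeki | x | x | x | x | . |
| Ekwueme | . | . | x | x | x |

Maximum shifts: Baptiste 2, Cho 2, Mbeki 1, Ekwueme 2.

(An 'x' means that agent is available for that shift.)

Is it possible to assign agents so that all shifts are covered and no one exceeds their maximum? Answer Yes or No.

Yes

Block 5 can only be covered by Cho and Ekwueme, so that assignment is forced.
One valid schedule: Block 1→Baptiste, Block 2→Baptiste, Block 3→Mbeki, Block 4→Cho, Block 5→Cho+Ekwueme.
Loads: Baptiste 2/2, Cho 2/2, Mbeki 1/1, Ekwueme 1/2 — all within limits.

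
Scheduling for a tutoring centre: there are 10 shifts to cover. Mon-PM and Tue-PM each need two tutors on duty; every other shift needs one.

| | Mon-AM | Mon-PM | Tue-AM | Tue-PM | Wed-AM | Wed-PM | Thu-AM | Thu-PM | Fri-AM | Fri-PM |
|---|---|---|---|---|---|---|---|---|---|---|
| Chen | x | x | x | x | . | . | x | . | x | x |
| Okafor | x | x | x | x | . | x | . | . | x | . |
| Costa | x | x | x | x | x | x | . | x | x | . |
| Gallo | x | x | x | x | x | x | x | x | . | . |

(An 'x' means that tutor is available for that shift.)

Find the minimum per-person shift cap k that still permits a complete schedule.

With 4 tutors and 12 worker-slots to fill, someone must work at least ⌈12/4⌉ = 3 shifts, so k ≥ 3.
k = 3 works: Mon-AM→Okafor, Mon-PM→Okafor+Gallo, Tue-AM→Gallo, Tue-PM→Costa+Gallo, Wed-AM→Costa, Wed-PM→Okafor, Thu-AM→Chen, Thu-PM→Costa, Fri-AM→Chen, Fri-PM→Chen.
Loads: Chen 3, Okafor 3, Costa 3, Gallo 3 — all ≤ 3.

3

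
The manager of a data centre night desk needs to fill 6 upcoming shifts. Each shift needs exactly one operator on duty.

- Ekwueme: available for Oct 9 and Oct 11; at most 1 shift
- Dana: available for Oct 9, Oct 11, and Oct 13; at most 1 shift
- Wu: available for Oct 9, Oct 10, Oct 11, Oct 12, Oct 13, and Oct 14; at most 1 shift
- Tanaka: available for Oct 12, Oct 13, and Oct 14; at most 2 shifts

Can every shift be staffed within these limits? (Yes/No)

No

Total capacity is 1+1+1+2 = 5 but 6 worker-slots are needed — infeasible.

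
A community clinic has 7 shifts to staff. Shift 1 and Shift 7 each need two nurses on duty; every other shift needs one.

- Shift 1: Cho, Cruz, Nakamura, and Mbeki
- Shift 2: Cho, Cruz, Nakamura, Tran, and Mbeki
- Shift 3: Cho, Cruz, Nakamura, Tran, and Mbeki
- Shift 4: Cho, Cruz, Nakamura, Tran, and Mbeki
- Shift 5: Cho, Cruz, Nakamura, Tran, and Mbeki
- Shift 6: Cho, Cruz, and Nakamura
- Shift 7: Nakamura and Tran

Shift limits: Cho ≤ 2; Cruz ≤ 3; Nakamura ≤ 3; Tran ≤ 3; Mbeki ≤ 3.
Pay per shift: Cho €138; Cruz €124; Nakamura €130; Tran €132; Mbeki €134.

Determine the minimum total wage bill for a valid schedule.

€1158

Shift 7 can only be covered by Nakamura and Tran, so that assignment is forced.
Picking the cheapest available nurse for each shift independently would cost €1136, but that ignores the shift limits.
An optimal schedule: Shift 1→Cruz+Nakamura, Shift 2→Cruz, Shift 3→Nakamura, Shift 4→Tran, Shift 5→Tran, Shift 6→Cruz, Shift 7→Nakamura+Tran.
Total: 124 + 130 + 124 + 130 + 132 + 132 + 124 + 130 + 132 = €1158.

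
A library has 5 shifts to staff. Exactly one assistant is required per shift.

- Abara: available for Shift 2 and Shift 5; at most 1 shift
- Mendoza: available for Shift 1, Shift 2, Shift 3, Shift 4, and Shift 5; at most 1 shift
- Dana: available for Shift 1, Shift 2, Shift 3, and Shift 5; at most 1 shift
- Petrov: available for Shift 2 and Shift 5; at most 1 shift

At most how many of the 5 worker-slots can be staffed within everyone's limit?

Total capacity across all assistants is 1+1+1+1 = 4, and 5 slots are needed, so at most 4 can be filled.
An assignment achieving 4: Shift 1→Dana, Shift 2→Abara, Shift 4→Mendoza, Shift 5→Petrov.
Loads: Abara 1/1, Mendoza 1/1, Dana 1/1, Petrov 1/1.

4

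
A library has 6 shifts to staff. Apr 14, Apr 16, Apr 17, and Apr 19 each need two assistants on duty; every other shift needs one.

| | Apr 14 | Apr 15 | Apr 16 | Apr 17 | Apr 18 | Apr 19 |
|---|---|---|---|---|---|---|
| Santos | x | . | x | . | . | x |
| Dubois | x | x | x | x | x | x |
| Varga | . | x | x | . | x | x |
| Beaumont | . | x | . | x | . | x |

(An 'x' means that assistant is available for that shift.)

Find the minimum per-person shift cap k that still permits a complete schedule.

With 4 assistants and 10 worker-slots to fill, someone must work at least ⌈10/4⌉ = 3 shifts, so k ≥ 3.
k = 3 works: Apr 14→Santos+Dubois, Apr 15→Varga, Apr 16→Santos+Varga, Apr 17→Dubois+Beaumont, Apr 18→Dubois, Apr 19→Santos+Varga.
Loads: Santos 3, Dubois 3, Varga 3, Beaumont 1 — all ≤ 3.

3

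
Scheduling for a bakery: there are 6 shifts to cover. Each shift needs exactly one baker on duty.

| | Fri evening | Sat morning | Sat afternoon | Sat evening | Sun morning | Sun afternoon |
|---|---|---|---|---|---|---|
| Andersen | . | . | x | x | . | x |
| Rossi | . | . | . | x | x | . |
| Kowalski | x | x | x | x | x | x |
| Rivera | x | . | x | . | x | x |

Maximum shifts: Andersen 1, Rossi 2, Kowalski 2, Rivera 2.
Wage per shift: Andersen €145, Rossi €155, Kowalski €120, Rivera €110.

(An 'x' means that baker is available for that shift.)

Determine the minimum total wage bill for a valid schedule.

€760

Sat morning can only be covered by Kowalski, so that assignment is forced.
Picking the cheapest available baker for each shift independently would cost €680, but that ignores the shift limits.
An optimal schedule: Fri evening→Rivera, Sat morning→Kowalski, Sat afternoon→Rivera, Sat evening→Kowalski, Sun morning→Rossi, Sun afternoon→Andersen.
Total: 110 + 120 + 110 + 120 + 155 + 145 = €760.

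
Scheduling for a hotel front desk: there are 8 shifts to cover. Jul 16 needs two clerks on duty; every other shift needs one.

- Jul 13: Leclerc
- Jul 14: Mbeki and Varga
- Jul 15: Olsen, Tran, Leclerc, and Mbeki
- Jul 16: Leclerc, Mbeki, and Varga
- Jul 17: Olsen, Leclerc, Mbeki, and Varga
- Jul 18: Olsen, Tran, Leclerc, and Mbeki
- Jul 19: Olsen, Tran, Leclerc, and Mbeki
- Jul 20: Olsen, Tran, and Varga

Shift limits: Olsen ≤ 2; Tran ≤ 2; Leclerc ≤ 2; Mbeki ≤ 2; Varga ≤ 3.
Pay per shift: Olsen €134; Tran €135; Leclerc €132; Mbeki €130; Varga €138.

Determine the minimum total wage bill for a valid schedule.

€1200

Jul 13 can only be covered by Leclerc, so that assignment is forced.
Picking the cheapest available clerk for each shift independently would cost €1178, but that ignores the shift limits.
An optimal schedule: Jul 13→Leclerc, Jul 14→Mbeki, Jul 15→Olsen, Jul 16→Leclerc+Mbeki, Jul 17→Varga, Jul 18→Tran, Jul 19→Tran, Jul 20→Olsen.
Total: 132 + 130 + 134 + 132 + 130 + 138 + 135 + 135 + 134 = €1200.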